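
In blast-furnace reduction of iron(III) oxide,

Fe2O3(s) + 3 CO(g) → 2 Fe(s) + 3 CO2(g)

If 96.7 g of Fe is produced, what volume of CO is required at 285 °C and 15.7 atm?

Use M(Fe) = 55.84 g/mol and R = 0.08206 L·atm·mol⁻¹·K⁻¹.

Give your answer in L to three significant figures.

n(Fe) = 96.70 / 55.84 = 1.732 mol
n(CO) = (3/2) × 1.732 = 2.598 mol
V = nRT/P = 2.598 × 0.08206 × 558.15 / 15.7 = 7.579 L

7.58 L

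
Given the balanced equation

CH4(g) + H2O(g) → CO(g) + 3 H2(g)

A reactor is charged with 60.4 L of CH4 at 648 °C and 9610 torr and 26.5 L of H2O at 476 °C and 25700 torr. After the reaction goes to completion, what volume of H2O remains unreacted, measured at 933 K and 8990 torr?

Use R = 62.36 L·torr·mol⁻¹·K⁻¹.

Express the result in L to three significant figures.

29.0 L

n(CH4) = PV/RT = (9610 × 60.4) / (62.36 × 921.15) = 10.10 mol
n(H2O) = PV/RT = (25700 × 26.5) / (62.36 × 749.15) = 14.58 mol
For 10.10 mol CH4, stoichiometry requires (1/1) × 10.10 = 10.10 mol H2O; 14.58 mol is available, so CH4 is limiting.
n(H2O) consumed = (1/1) × 10.10 = 10.10 mol; remaining = 14.58 − 10.10 = 4.480 mol
V(H2O) = nRT/P = 4.480 × 62.36 × 933 / 8990 = 28.99 L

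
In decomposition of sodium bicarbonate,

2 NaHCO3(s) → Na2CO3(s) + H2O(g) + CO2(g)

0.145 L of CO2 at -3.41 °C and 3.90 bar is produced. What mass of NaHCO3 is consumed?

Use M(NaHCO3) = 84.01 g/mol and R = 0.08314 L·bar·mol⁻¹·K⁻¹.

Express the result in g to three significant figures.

4.24 g

n(CO2) = PV/RT = (3.90 × 0.145) / (0.08314 × 269.74) = 0.02522 mol
n(NaHCO3) = (2/1) × 0.02522 = 0.05044 mol
m(NaHCO3) = 0.05044 × 84.01 = 4.237 g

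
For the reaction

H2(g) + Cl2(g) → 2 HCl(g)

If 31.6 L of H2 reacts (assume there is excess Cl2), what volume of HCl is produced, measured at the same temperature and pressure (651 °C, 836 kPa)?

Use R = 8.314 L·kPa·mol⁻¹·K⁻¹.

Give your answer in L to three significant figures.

At constant T and P, gas volumes are in the mole ratio: V(HCl) = (2/1) × 31.6 = 63.20 L

63.2 L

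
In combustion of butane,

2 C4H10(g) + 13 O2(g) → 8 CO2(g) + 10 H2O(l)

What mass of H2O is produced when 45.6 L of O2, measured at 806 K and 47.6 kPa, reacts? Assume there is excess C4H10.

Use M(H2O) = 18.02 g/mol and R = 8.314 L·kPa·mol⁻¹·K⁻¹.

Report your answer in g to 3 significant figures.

4.49 g

n(O2) = PV/RT = (47.6 × 45.6) / (8.314 × 806) = 0.3239 mol
n(H2O) = (10/13) × 0.3239 = 0.2492 mol
m(H2O) = 0.2492 × 18.02 = 4.491 g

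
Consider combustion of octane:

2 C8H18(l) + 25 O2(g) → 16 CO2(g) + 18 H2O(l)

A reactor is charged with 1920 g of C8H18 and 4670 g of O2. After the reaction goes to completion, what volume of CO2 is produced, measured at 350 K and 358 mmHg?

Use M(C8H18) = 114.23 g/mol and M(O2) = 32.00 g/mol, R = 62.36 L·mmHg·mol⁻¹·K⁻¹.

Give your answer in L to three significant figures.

5690 L

n(C8H18) = 1920 / 114.23 = 16.81 mol
n(O2) = 4670 / 32.00 = 145.9 mol
For 16.81 mol C8H18, stoichiometry requires (25/2) × 16.81 = 210.1 mol O2; 145.9 mol is available, so O2 is limiting.
n(CO2) = (16/25) × 145.9 = 93.38 mol
V(CO2) = nRT/P = 93.38 × 62.36 × 350 / 358 = 5693 L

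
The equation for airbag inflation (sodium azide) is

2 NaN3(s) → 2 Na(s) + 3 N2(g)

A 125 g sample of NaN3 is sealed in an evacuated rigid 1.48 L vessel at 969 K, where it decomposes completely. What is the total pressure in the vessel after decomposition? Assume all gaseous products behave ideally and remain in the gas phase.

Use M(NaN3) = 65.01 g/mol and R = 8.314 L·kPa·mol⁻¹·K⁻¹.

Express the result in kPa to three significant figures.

n(NaN3) = 125 / 65.01 = 1.923 mol
n(gas produced) = (3/2) × 1.923 = 2.885 mol
P = nRT/V = 2.885 × 8.314 × 969 / 1.48 = 15700 kPa

15700 kPa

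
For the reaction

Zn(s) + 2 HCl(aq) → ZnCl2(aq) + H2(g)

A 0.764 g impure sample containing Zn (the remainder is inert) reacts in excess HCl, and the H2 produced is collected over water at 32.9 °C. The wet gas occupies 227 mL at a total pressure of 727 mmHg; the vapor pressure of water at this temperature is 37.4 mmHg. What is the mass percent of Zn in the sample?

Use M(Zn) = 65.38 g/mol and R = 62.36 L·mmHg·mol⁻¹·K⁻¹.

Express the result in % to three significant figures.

P(H2) = 727 − 37.4 = 689.6 mmHg
n(H2) = PV/RT = (689.6 × 0.2270) / (62.36 × 306.05) = 0.008202 mol
n(Zn) = (1/1) × 0.008202 = 0.008202 mol
m(Zn) = 0.008202 × 65.38 = 0.5362 g
%Zn = 0.5362 / 0.764 × 100 = 70.18%

70.2 %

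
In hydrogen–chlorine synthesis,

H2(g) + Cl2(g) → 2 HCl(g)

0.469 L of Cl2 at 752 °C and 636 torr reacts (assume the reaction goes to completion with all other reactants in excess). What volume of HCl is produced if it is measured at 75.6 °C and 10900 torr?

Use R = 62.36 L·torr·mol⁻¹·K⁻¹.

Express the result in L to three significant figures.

0.0186 L

n(Cl2) = PV/RT = (636 × 0.469) / (62.36 × 1025.15) = 0.004666 mol
n(HCl) = (2/1) × 0.004666 = 0.009332 mol
V = nRT/P = 0.009332 × 62.36 × 348.75 / 10900 = 0.01862 L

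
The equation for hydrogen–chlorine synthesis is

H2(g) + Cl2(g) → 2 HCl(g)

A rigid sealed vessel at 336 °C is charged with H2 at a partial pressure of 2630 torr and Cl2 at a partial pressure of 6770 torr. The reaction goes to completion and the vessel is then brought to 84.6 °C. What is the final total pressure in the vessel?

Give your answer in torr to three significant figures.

5520 torr

At constant V, partial pressures at 336 °C are proportional to moles, so apply stoichiometry directly to pressures.
P(Cl2) required for 2630 torr of H2 = (1/1) × 2630 = 2630 torr; available 6770 torr, so H2 is limiting.
P(Cl2) remaining = 6770 − (1/1) × 2630 = 4140 torr
P(gaseous products) = (2)/1 × 2630 = 5260 torr
P_total at 336 °C = 4140 + 5260 = 9400 torr
Scaling to 84.6 °C: P = 9400 × 357.75/609.15 = 5521 torr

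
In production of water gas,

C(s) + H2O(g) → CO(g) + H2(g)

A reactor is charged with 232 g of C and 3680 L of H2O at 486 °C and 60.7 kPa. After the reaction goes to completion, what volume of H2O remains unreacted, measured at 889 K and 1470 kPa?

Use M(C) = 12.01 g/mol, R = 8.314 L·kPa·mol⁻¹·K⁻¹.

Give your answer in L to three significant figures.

80.8 L

n(C) = 232 / 12.01 = 19.32 mol
n(H2O) = PV/RT = (60.7 × 3680) / (8.314 × 759.15) = 35.39 mol
For 19.32 mol C, stoichiometry requires (1/1) × 19.32 = 19.32 mol H2O; 35.39 mol is available, so C is limiting.
n(H2O) consumed = (1/1) × 19.32 = 19.32 mol; remaining = 35.39 − 19.32 = 16.07 mol
V(H2O) = nRT/P = 16.07 × 8.314 × 889 / 1470 = 80.80 L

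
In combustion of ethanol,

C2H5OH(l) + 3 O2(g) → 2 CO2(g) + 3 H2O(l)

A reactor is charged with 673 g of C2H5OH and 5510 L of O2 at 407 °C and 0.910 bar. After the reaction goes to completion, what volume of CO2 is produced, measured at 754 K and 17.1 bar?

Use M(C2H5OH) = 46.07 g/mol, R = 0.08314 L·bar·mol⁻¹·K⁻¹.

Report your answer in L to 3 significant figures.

n(C2H5OH) = 673 / 46.07 = 14.61 mol
n(O2) = PV/RT = (0.910 × 5510) / (0.08314 × 680.15) = 88.67 mol
For 14.61 mol C2H5OH, stoichiometry requires (3/1) × 14.61 = 43.83 mol O2; 88.67 mol is available, so C2H5OH is limiting.
n(CO2) = (2/1) × 14.61 = 29.22 mol
V(CO2) = nRT/P = 29.22 × 0.08314 × 754 / 17.1 = 107.1 L

107 L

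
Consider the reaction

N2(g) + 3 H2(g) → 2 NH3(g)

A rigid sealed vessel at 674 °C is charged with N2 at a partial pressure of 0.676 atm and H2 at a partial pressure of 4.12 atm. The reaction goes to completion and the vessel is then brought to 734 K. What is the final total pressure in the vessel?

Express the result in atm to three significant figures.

With V and T fixed, P_i ∝ n_i, so the mole ratios apply directly to partial pressures at 674 °C.
P(H2) required for 0.676 atm of N2 = (3/1) × 0.676 = 2.028 atm; available 4.12 atm, so N2 is limiting.
P(H2) remaining = 4.12 − (3/1) × 0.676 = 2.092 atm
P(gaseous products) = (2)/1 × 0.676 = 1.352 atm
P_total at 674 °C = 2.092 + 1.352 = 3.444 atm
Scaling to 734 K: P = 3.444 × 734/947.15 = 2.669 atm

2.67 atm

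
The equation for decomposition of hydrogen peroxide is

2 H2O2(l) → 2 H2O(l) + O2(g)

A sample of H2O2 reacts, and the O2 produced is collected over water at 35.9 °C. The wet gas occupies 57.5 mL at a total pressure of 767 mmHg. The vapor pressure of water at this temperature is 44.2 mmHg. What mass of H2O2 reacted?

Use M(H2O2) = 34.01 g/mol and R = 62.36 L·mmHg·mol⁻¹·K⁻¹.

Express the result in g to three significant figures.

P(O2) = 767 − 44.2 = 722.8 mmHg
n(O2) = PV/RT = (722.8 × 0.05750) / (62.36 × 309.05) = 0.002157 mol
n(H2O2) = (2/1) × 0.002157 = 0.004314 mol
m(H2O2) = 0.004314 × 34.01 = 0.1467 g

0.147 g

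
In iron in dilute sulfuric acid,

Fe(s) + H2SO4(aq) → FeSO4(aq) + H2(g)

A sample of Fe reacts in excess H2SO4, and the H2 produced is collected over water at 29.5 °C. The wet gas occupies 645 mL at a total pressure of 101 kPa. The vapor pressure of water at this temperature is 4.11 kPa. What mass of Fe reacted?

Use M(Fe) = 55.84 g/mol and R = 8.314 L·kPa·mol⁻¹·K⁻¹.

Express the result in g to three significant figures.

1.39 g

P(H2) = 101 − 4.11 = 96.89 kPa
n(H2) = PV/RT = (96.89 × 0.6450) / (8.314 × 302.65) = 0.02484 mol
n(Fe) = (1/1) × 0.02484 = 0.02484 mol
m(Fe) = 0.02484 × 55.84 = 1.387 g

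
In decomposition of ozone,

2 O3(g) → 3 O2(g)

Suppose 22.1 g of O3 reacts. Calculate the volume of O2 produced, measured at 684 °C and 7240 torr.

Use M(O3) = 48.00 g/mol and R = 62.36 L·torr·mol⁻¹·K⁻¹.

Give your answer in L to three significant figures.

n(O3) = 22.10 / 48.00 = 0.4604 mol
n(O2) = (3/2) × 0.4604 = 0.6906 mol
V = nRT/P = 0.6906 × 62.36 × 957.15 / 7240 = 5.693 L

5.69 L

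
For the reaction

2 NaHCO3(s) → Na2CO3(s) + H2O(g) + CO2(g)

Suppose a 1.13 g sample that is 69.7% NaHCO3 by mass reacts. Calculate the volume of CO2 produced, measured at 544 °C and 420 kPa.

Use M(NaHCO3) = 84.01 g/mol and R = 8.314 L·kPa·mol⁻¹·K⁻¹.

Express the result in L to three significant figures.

mass of NaHCO3 = 1.13 × 69.7/100 = 0.7876 g
n(NaHCO3) = 0.7876 / 84.01 = 0.009375 mol
n(CO2) = (1/2) × 0.009375 = 0.004687 mol
V = nRT/P = 0.004687 × 8.314 × 817.15 / 420 = 0.07582 L

0.0758 L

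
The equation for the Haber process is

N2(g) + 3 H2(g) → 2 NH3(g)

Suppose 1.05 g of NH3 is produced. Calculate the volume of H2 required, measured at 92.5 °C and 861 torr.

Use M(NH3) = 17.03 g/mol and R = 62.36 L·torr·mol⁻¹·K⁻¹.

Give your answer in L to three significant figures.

2.45 L

n(NH3) = 1.050 / 17.03 = 0.06166 mol
n(H2) = (3/2) × 0.06166 = 0.09249 mol
V = nRT/P = 0.09249 × 62.36 × 365.65 / 861 = 2.449 L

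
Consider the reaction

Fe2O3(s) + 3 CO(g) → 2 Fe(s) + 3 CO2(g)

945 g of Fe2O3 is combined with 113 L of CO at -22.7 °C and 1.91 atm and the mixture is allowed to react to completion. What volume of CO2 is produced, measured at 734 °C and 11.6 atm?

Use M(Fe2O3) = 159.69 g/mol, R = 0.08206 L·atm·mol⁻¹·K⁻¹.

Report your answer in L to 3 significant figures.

n(Fe2O3) = 945 / 159.69 = 5.918 mol
n(CO) = PV/RT = (1.91 × 113) / (0.08206 × 250.45) = 10.50 mol
For 5.918 mol Fe2O3, stoichiometry requires (3/1) × 5.918 = 17.75 mol CO; 10.50 mol is available, so CO is limiting.
n(CO2) = (3/3) × 10.50 = 10.50 mol
V(CO2) = nRT/P = 10.50 × 0.08206 × 1007.15 / 11.6 = 74.81 L

74.8 L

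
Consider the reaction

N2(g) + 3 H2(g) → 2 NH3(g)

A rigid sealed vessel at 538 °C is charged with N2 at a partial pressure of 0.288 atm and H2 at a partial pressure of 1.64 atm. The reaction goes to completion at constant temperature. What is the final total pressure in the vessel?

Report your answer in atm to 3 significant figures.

Because the vessel is rigid and T is held at 538 °C, work the stoichiometry in partial pressures (P_i = n_iRT/V).
P(H2) required for 0.288 atm of N2 = (3/1) × 0.288 = 0.8640 atm; available 1.64 atm, so N2 is limiting.
P(H2) remaining = 1.64 − (3/1) × 0.288 = 0.7760 atm
P(gaseous products) = (2)/1 × 0.288 = 0.5760 atm
P_total at 538 °C = 0.7760 + 0.5760 = 1.352 atm

1.35 atm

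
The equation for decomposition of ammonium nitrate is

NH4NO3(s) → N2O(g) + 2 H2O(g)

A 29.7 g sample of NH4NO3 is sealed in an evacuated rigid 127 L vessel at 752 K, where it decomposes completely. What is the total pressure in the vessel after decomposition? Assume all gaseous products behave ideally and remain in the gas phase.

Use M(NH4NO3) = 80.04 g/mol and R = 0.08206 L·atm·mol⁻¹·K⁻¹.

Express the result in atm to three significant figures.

n(NH4NO3) = 29.7 / 80.04 = 0.3711 mol
n(gas produced) = (3/1) × 0.3711 = 1.113 mol
P = nRT/V = 1.113 × 0.08206 × 752 / 127 = 0.5408 atm

0.541 atm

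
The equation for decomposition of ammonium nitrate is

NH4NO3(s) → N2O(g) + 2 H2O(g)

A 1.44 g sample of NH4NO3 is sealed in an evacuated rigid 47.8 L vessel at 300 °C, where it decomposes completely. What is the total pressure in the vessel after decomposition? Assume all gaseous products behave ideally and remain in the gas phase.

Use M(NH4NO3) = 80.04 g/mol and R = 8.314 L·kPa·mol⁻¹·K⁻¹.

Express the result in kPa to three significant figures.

5.38 kPa

n(NH4NO3) = 1.44 / 80.04 = 0.01799 mol
n(gas produced) = (3/1) × 0.01799 = 0.05397 mol
P = nRT/V = 0.05397 × 8.314 × 573.15 / 47.8 = 5.380 kPa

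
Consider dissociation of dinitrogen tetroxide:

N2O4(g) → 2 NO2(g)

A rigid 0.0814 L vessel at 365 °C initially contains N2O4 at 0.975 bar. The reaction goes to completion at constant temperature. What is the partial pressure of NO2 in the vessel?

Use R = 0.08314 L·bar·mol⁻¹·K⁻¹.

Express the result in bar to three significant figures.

1.95 bar

n(N2O4)₀ = PV/RT = (0.975 × 0.0814) / (0.08314 × 638.15) = 0.001496 mol
n(NO2) = (2/1) × 0.001496 = 0.002992 mol
P(NO2) = nRT/V = 0.002992 × 0.08314 × 638.15 / 0.0814 = 1.950 bar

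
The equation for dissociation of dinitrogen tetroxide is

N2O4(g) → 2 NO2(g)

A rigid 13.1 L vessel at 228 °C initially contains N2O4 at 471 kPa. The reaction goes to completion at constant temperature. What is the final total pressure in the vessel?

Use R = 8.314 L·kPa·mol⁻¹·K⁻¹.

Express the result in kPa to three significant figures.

942 kPa

At constant T and V, P ∝ n(gas): 1 mol gas → 2 mol gas.
P_final = (2/1) × 471 = 942.0 kPa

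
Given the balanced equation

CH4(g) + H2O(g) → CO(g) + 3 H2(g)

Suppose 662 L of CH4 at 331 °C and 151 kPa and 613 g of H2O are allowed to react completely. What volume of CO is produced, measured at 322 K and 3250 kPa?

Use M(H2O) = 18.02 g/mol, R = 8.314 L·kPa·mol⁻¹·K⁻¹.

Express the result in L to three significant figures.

n(CH4) = PV/RT = (151 × 662) / (8.314 × 604.15) = 19.90 mol
n(H2O) = 613 / 18.02 = 34.02 mol
For 19.90 mol CH4, stoichiometry requires (1/1) × 19.90 = 19.90 mol H2O; 34.02 mol is available, so CH4 is limiting.
n(CO) = (1/1) × 19.90 = 19.90 mol
V(CO) = nRT/P = 19.90 × 8.314 × 322 / 3250 = 16.39 L

16.4 L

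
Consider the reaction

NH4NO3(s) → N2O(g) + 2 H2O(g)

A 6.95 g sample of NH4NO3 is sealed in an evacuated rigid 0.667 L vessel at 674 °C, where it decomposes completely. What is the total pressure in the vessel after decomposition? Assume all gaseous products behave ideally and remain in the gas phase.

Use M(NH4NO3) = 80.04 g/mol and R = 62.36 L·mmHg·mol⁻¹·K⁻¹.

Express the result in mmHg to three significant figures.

n(NH4NO3) = 6.95 / 80.04 = 0.08683 mol
n(gas produced) = (3/1) × 0.08683 = 0.2605 mol
P = nRT/V = 0.2605 × 62.36 × 947.15 / 0.667 = 23070 mmHg

23100 mmHg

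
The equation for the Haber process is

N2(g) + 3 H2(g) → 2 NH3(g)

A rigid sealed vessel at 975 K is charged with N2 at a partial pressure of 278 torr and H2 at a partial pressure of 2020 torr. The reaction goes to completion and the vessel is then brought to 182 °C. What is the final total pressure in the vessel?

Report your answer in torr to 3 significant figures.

At constant V, partial pressures at 975 K are proportional to moles, so apply stoichiometry directly to pressures.
P(H2) required for 278 torr of N2 = (3/1) × 278 = 834.0 torr; available 2020 torr, so N2 is limiting.
P(H2) remaining = 2020 − (3/1) × 278 = 1186 torr
P(gaseous products) = (2)/1 × 278 = 556.0 torr
P_total at 975 K = 1186 + 556.0 = 1742 torr
Scaling to 182 °C: P = 1742 × 455.15/975 = 813.2 torr

813 torr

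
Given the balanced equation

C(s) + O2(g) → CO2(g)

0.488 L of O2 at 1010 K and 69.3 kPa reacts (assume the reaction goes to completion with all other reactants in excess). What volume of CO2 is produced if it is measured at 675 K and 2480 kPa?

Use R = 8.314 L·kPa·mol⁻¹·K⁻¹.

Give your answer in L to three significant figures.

n(O2) = PV/RT = (69.3 × 0.488) / (8.314 × 1010) = 0.004027 mol
n(CO2) = (1/1) × 0.004027 = 0.004027 mol
V = nRT/P = 0.004027 × 8.314 × 675 / 2480 = 0.009113 L

0.00911 L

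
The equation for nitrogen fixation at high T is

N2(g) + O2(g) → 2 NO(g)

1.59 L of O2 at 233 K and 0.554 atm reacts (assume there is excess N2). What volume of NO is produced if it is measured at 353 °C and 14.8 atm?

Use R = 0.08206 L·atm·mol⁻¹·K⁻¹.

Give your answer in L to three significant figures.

n(O2) = PV/RT = (0.554 × 1.59) / (0.08206 × 233) = 0.04607 mol
n(NO) = (2/1) × 0.04607 = 0.09214 mol
V = nRT/P = 0.09214 × 0.08206 × 626.15 / 14.8 = 0.3199 L

0.320 L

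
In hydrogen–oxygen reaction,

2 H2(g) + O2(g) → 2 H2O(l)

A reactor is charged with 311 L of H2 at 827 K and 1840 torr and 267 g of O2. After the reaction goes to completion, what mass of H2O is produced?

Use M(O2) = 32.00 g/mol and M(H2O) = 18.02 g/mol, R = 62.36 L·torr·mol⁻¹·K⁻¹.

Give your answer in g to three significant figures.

200 g

n(H2) = PV/RT = (1840 × 311) / (62.36 × 827) = 11.10 mol
n(O2) = 267 / 32.00 = 8.344 mol
For 11.10 mol H2, stoichiometry requires (1/2) × 11.10 = 5.550 mol O2; 8.344 mol is available, so H2 is limiting.
n(H2O) = (2/2) × 11.10 = 11.10 mol
m(H2O) = 11.10 × 18.02 = 200.0 g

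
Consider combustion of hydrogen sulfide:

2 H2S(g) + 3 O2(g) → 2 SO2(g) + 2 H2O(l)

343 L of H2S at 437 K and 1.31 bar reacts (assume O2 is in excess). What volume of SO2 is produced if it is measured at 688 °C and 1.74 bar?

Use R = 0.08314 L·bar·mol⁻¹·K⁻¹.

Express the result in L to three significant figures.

568 L

n(H2S) = PV/RT = (1.31 × 343) / (0.08314 × 437) = 12.37 mol
n(SO2) = (2/2) × 12.37 = 12.37 mol
V = nRT/P = 12.37 × 0.08314 × 961.15 / 1.74 = 568.1 L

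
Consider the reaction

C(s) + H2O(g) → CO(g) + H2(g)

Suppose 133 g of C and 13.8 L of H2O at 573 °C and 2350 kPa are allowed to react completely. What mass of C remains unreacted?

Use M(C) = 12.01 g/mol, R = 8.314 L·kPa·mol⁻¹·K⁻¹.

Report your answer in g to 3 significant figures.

n(C) = 133 / 12.01 = 11.07 mol
n(H2O) = PV/RT = (2350 × 13.8) / (8.314 × 846.15) = 4.610 mol
For 11.07 mol C, stoichiometry requires (1/1) × 11.07 = 11.07 mol H2O; 4.610 mol is available, so H2O is limiting.
n(C) consumed = (1/1) × 4.610 = 4.610 mol; remaining = 11.07 − 4.610 = 6.460 mol
m(C) = 6.460 × 12.01 = 77.58 g

77.6 g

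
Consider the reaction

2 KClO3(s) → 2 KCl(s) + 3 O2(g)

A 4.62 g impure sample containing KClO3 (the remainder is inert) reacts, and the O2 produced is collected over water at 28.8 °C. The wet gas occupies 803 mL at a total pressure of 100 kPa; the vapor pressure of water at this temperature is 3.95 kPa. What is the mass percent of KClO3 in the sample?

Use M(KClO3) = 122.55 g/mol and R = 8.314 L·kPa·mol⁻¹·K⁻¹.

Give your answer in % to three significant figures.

54.3 %

P(O2) = 100 − 3.95 = 96.05 kPa
n(O2) = PV/RT = (96.05 × 0.8030) / (8.314 × 301.95) = 0.03072 mol
n(KClO3) = (2/3) × 0.03072 = 0.02048 mol
m(KClO3) = 0.02048 × 122.55 = 2.510 g
%KClO3 = 2.510 / 4.62 × 100 = 54.33%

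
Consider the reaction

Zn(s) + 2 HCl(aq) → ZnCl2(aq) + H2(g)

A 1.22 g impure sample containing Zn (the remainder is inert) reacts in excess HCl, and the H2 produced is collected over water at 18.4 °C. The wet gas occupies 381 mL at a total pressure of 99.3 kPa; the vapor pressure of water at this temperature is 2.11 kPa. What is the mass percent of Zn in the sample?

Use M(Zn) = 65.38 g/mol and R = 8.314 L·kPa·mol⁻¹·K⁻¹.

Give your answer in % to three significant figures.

81.9 %

P(H2) = 99.3 − 2.11 = 97.19 kPa
n(H2) = PV/RT = (97.19 × 0.3810) / (8.314 × 291.55) = 0.01528 mol
n(Zn) = (1/1) × 0.01528 = 0.01528 mol
m(Zn) = 0.01528 × 65.38 = 0.9990 g
%Zn = 0.9990 / 1.22 × 100 = 81.89%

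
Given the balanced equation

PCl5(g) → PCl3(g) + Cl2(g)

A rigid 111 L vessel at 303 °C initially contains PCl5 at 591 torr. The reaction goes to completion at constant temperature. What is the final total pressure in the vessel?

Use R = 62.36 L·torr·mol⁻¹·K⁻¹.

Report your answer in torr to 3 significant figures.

1180 torr

Rigid vessel, constant T ⇒ P scales with total gas moles (1 → 2).
P_final = (2/1) × 591 = 1182 torr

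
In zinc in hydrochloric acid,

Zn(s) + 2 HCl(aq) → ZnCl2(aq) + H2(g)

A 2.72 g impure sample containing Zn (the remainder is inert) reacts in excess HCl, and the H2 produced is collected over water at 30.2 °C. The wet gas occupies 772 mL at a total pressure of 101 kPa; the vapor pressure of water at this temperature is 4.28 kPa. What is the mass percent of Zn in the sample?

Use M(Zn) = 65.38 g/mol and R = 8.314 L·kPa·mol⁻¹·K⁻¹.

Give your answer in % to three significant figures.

P(H2) = 101 − 4.28 = 96.72 kPa
n(H2) = PV/RT = (96.72 × 0.7720) / (8.314 × 303.35) = 0.02961 mol
n(Zn) = (1/1) × 0.02961 = 0.02961 mol
m(Zn) = 0.02961 × 65.38 = 1.936 g
%Zn = 1.936 / 2.72 × 100 = 71.18%

71.2 %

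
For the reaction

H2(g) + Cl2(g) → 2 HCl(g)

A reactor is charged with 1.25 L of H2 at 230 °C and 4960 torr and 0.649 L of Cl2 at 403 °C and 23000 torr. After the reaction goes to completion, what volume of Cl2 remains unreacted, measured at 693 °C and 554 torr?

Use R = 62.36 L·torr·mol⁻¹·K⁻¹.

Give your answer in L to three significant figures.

17.0 L

n(H2) = PV/RT = (4960 × 1.25) / (62.36 × 503.15) = 0.1976 mol
n(Cl2) = PV/RT = (23000 × 0.649) / (62.36 × 676.15) = 0.3540 mol
For 0.1976 mol H2, stoichiometry requires (1/1) × 0.1976 = 0.1976 mol Cl2; 0.3540 mol is available, so H2 is limiting.
n(Cl2) consumed = (1/1) × 0.1976 = 0.1976 mol; remaining = 0.3540 − 0.1976 = 0.1564 mol
V(Cl2) = nRT/P = 0.1564 × 62.36 × 966.15 / 554 = 17.01 L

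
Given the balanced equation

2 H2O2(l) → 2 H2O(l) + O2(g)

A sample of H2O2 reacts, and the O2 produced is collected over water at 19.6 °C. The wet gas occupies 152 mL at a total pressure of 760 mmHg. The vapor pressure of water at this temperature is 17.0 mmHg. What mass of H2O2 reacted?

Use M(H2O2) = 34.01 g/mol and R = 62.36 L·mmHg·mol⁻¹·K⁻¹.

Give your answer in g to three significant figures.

0.421 g

P(O2) = 760 − 17.0 = 743.0 mmHg
n(O2) = PV/RT = (743.0 × 0.1520) / (62.36 × 292.75) = 0.006186 mol
n(H2O2) = (2/1) × 0.006186 = 0.01237 mol
m(H2O2) = 0.01237 × 34.01 = 0.4207 g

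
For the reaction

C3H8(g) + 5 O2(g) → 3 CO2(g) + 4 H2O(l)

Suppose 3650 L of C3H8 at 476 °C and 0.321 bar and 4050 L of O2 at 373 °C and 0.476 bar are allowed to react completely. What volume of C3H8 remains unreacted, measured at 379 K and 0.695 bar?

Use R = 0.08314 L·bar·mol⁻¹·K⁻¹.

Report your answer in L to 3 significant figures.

527 L

n(C3H8) = PV/RT = (0.321 × 3650) / (0.08314 × 749.15) = 18.81 mol
n(O2) = PV/RT = (0.476 × 4050) / (0.08314 × 646.15) = 35.89 mol
For 18.81 mol C3H8, stoichiometry requires (5/1) × 18.81 = 94.05 mol O2; 35.89 mol is available, so O2 is limiting.
n(C3H8) consumed = (1/5) × 35.89 = 7.178 mol; remaining = 18.81 − 7.178 = 11.63 mol
V(C3H8) = nRT/P = 11.63 × 0.08314 × 379 / 0.695 = 527.3 L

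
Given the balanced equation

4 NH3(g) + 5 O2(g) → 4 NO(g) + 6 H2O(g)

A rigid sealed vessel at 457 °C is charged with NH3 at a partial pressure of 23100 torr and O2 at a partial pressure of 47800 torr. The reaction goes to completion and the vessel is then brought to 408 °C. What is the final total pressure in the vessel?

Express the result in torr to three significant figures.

71500 torr

At constant V, partial pressures at 457 °C are proportional to moles, so apply stoichiometry directly to pressures.
P(O2) required for 23100 torr of NH3 = (5/4) × 23100 = 28880 torr; available 47800 torr, so NH3 is limiting.
P(O2) remaining = 47800 − (5/4) × 23100 = 18920 torr
P(gaseous products) = (4+6)/4 × 23100 = 57750 torr
P_total at 457 °C = 18920 + 57750 = 76670 torr
Scaling to 408 °C: P = 76670 × 681.15/730.15 = 71520 torr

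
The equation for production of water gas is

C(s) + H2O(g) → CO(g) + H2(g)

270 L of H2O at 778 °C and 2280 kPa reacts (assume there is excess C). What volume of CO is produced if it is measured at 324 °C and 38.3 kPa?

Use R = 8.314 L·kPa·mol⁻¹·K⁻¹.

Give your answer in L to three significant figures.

9130 L

n(H2O) = PV/RT = (2280 × 270) / (8.314 × 1051.15) = 70.44 mol
n(CO) = (1/1) × 70.44 = 70.44 mol
V = nRT/P = 70.44 × 8.314 × 597.15 / 38.3 = 9131 L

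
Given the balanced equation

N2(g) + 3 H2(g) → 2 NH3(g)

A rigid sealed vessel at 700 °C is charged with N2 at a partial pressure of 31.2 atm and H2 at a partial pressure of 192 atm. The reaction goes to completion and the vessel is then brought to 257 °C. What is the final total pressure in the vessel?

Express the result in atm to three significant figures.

87.6 atm

With V and T fixed, P_i ∝ n_i, so the mole ratios apply directly to partial pressures at 700 °C.
P(H2) required for 31.2 atm of N2 = (3/1) × 31.2 = 93.60 atm; available 192 atm, so N2 is limiting.
P(H2) remaining = 192 − (3/1) × 31.2 = 98.40 atm
P(gaseous products) = (2)/1 × 31.2 = 62.40 atm
P_total at 700 °C = 98.40 + 62.40 = 160.8 atm
Scaling to 257 °C: P = 160.8 × 530.15/973.15 = 87.60 atm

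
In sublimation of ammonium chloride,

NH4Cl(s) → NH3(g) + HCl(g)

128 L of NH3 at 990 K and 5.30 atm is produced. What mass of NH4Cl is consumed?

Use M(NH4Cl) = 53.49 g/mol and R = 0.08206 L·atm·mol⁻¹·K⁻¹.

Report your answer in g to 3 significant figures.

n(NH3) = PV/RT = (5.30 × 128) / (0.08206 × 990) = 8.351 mol
n(NH4Cl) = (1/1) × 8.351 = 8.351 mol
m(NH4Cl) = 8.351 × 53.49 = 446.7 g

447 g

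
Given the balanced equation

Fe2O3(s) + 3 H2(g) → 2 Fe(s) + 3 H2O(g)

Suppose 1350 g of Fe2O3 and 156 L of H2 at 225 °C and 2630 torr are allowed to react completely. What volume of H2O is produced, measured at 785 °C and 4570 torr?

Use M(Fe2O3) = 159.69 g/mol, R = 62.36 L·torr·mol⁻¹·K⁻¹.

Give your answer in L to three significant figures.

191 L

n(Fe2O3) = 1350 / 159.69 = 8.454 mol
n(H2) = PV/RT = (2630 × 156) / (62.36 × 498.15) = 13.21 mol
For 8.454 mol Fe2O3, stoichiometry requires (3/1) × 8.454 = 25.36 mol H2; 13.21 mol is available, so H2 is limiting.
n(H2O) = (3/3) × 13.21 = 13.21 mol
V(H2O) = nRT/P = 13.21 × 62.36 × 1058.15 / 4570 = 190.7 L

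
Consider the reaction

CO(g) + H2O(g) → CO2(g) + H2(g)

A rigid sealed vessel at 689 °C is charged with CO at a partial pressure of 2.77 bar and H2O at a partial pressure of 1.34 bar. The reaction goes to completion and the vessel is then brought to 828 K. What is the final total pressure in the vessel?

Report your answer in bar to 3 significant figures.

Because the vessel is rigid and T is held at 689 °C, work the stoichiometry in partial pressures (P_i = n_iRT/V).
P(H2O) required for 2.77 bar of CO = (1/1) × 2.77 = 2.770 bar; available 1.34 bar, so H2O is limiting.
P(CO) remaining = 2.77 − (1/1) × 1.34 = 1.430 bar
P(gaseous products) = (1+1)/1 × 1.34 = 2.680 bar
P_total at 689 °C = 1.430 + 2.680 = 4.110 bar
Scaling to 828 K: P = 4.110 × 828/962.15 = 3.537 bar

3.54 bar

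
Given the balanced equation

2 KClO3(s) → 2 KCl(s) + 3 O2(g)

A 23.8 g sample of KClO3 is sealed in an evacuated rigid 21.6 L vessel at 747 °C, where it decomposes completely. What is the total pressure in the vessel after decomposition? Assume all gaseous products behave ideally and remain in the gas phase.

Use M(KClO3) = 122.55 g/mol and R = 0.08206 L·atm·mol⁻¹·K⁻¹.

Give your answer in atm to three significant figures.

1.13 atm

n(KClO3) = 23.8 / 122.55 = 0.1942 mol
n(gas produced) = (3/2) × 0.1942 = 0.2913 mol
P = nRT/V = 0.2913 × 0.08206 × 1020.15 / 21.6 = 1.129 atm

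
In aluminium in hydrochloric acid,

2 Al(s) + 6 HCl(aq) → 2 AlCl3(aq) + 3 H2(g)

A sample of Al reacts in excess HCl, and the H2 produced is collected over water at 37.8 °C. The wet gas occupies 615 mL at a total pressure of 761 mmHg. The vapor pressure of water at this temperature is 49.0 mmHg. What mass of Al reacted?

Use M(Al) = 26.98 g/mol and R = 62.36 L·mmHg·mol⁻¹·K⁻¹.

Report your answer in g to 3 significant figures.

P(H2) = 761 − 49.0 = 712.0 mmHg
n(H2) = PV/RT = (712.0 × 0.6150) / (62.36 × 310.95) = 0.02258 mol
n(Al) = (2/3) × 0.02258 = 0.01505 mol
m(Al) = 0.01505 × 26.98 = 0.4060 g

0.406 g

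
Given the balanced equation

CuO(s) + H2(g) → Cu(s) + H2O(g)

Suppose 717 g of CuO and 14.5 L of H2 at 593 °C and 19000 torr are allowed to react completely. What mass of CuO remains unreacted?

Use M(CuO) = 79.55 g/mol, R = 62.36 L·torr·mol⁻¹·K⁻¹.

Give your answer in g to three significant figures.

n(CuO) = 717 / 79.55 = 9.013 mol
n(H2) = PV/RT = (19000 × 14.5) / (62.36 × 866.15) = 5.101 mol
For 9.013 mol CuO, stoichiometry requires (1/1) × 9.013 = 9.013 mol H2; 5.101 mol is available, so H2 is limiting.
n(CuO) consumed = (1/1) × 5.101 = 5.101 mol; remaining = 9.013 − 5.101 = 3.912 mol
m(CuO) = 3.912 × 79.55 = 311.2 g

311 g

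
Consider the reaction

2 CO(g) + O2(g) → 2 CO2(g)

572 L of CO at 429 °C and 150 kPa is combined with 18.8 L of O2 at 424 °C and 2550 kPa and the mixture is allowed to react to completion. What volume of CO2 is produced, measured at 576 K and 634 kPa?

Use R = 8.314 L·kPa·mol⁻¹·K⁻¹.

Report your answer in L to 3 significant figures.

n(CO) = PV/RT = (150 × 572) / (8.314 × 702.15) = 14.70 mol
n(O2) = PV/RT = (2550 × 18.8) / (8.314 × 697.15) = 8.271 mol
For 14.70 mol CO, stoichiometry requires (1/2) × 14.70 = 7.350 mol O2; 8.271 mol is available, so CO is limiting.
n(CO2) = (2/2) × 14.70 = 14.70 mol
V(CO2) = nRT/P = 14.70 × 8.314 × 576 / 634 = 111.0 L

111 L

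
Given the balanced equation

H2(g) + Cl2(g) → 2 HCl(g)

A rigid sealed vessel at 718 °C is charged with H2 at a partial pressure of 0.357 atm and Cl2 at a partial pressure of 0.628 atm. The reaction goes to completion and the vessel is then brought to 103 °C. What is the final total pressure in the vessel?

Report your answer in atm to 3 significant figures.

0.374 atm

With V and T fixed, P_i ∝ n_i, so the mole ratios apply directly to partial pressures at 718 °C.
P(Cl2) required for 0.357 atm of H2 = (1/1) × 0.357 = 0.3570 atm; available 0.628 atm, so H2 is limiting.
P(Cl2) remaining = 0.628 − (1/1) × 0.357 = 0.2710 atm
P(gaseous products) = (2)/1 × 0.357 = 0.7140 atm
P_total at 718 °C = 0.2710 + 0.7140 = 0.9850 atm
Scaling to 103 °C: P = 0.9850 × 376.15/991.15 = 0.3738 atm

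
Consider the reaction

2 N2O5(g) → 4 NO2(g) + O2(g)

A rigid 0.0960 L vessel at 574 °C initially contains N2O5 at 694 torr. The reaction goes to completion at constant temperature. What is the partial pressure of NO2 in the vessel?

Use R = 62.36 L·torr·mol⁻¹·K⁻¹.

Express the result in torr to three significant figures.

n(N2O5)₀ = PV/RT = (694 × 0.0960) / (62.36 × 847.15) = 0.001261 mol
n(NO2) = (4/2) × 0.001261 = 0.002522 mol
P(NO2) = nRT/V = 0.002522 × 62.36 × 847.15 / 0.0960 = 1388 torr

1390 torr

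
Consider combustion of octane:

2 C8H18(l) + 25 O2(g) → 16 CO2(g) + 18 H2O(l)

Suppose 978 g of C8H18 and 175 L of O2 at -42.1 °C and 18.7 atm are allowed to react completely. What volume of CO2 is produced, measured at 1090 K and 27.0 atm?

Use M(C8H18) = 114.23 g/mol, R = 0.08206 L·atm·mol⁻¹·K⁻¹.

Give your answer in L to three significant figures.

227 L

n(C8H18) = 978 / 114.23 = 8.562 mol
n(O2) = PV/RT = (18.7 × 175) / (0.08206 × 231.05) = 172.6 mol
For 8.562 mol C8H18, stoichiometry requires (25/2) × 8.562 = 107.0 mol O2; 172.6 mol is available, so C8H18 is limiting.
n(CO2) = (16/2) × 8.562 = 68.50 mol
V(CO2) = nRT/P = 68.50 × 0.08206 × 1090 / 27.0 = 226.9 L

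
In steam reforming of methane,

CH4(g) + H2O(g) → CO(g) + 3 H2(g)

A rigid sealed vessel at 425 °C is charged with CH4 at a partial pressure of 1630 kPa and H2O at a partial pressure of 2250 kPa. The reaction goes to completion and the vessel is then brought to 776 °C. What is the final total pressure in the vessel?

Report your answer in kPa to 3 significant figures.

At constant V, partial pressures at 425 °C are proportional to moles, so apply stoichiometry directly to pressures.
P(H2O) required for 1630 kPa of CH4 = (1/1) × 1630 = 1630 kPa; available 2250 kPa, so CH4 is limiting.
P(H2O) remaining = 2250 − (1/1) × 1630 = 620.0 kPa
P(gaseous products) = (1+3)/1 × 1630 = 6520 kPa
P_total at 425 °C = 620.0 + 6520 = 7140 kPa
Scaling to 776 °C: P = 7140 × 1049.15/698.15 = 10730 kPa

10700 kPa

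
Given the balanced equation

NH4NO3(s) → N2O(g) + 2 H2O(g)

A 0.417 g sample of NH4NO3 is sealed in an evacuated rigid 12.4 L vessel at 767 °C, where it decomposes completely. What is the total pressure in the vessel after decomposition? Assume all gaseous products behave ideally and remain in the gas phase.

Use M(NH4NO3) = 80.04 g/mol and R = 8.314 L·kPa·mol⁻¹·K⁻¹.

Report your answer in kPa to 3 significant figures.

n(NH4NO3) = 0.417 / 80.04 = 0.005210 mol
n(gas produced) = (3/1) × 0.005210 = 0.01563 mol
P = nRT/V = 0.01563 × 8.314 × 1040.15 / 12.4 = 10.90 kPa

10.9 kPa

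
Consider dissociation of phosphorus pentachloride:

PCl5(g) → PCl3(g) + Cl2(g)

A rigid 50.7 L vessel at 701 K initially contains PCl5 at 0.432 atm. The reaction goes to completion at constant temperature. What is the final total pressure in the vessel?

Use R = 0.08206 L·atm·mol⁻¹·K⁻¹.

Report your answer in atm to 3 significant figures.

0.864 atm

At constant T and V, P ∝ n(gas): 1 mol gas → 2 mol gas.
P_final = (2/1) × 0.432 = 0.8640 atm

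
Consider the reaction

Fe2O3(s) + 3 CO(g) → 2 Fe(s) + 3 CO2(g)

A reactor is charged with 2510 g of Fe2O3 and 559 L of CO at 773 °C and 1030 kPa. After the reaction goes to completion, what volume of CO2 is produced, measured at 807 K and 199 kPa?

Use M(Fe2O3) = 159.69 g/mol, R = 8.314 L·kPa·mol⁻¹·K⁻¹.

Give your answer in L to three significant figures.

n(Fe2O3) = 2510 / 159.69 = 15.72 mol
n(CO) = PV/RT = (1030 × 559) / (8.314 × 1046.15) = 66.20 mol
For 15.72 mol Fe2O3, stoichiometry requires (3/1) × 15.72 = 47.16 mol CO; 66.20 mol is available, so Fe2O3 is limiting.
n(CO2) = (3/1) × 15.72 = 47.16 mol
V(CO2) = nRT/P = 47.16 × 8.314 × 807 / 199 = 1590 L

1590 L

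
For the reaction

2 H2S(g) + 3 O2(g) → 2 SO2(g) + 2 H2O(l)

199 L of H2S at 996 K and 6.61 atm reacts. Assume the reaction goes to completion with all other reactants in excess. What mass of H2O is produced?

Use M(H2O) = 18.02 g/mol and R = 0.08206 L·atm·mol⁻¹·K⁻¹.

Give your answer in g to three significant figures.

290 g

n(H2S) = PV/RT = (6.61 × 199) / (0.08206 × 996) = 16.09 mol
n(H2O) = (2/2) × 16.09 = 16.09 mol
m(H2O) = 16.09 × 18.02 = 289.9 g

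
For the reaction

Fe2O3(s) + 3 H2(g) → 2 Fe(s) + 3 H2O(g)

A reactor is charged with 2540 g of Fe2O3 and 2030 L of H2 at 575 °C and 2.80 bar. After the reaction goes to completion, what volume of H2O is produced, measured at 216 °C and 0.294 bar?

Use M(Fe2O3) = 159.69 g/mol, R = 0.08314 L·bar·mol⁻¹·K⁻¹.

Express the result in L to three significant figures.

n(Fe2O3) = 2540 / 159.69 = 15.91 mol
n(H2) = PV/RT = (2.80 × 2030) / (0.08314 × 848.15) = 80.61 mol
For 15.91 mol Fe2O3, stoichiometry requires (3/1) × 15.91 = 47.73 mol H2; 80.61 mol is available, so Fe2O3 is limiting.
n(H2O) = (3/1) × 15.91 = 47.73 mol
V(H2O) = nRT/P = 47.73 × 0.08314 × 489.15 / 0.294 = 6602 L

6600 L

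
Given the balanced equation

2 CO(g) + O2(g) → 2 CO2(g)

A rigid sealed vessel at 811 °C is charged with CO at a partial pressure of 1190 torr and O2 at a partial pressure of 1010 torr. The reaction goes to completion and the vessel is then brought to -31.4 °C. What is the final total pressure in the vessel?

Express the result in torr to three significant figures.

358 torr

At constant V, partial pressures at 811 °C are proportional to moles, so apply stoichiometry directly to pressures.
P(O2) required for 1190 torr of CO = (1/2) × 1190 = 595.0 torr; available 1010 torr, so CO is limiting.
P(O2) remaining = 1010 − (1/2) × 1190 = 415.0 torr
P(gaseous products) = (2)/2 × 1190 = 1190 torr
P_total at 811 °C = 415.0 + 1190 = 1605 torr
Scaling to -31.4 °C: P = 1605 × 241.75/1084.15 = 357.9 torr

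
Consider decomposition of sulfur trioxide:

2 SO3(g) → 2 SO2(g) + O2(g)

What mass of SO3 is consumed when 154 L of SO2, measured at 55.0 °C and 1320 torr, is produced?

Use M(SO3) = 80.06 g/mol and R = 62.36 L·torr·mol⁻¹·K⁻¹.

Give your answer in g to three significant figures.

n(SO2) = PV/RT = (1320 × 154) / (62.36 × 328.15) = 9.934 mol
n(SO3) = (2/2) × 9.934 = 9.934 mol
m(SO3) = 9.934 × 80.06 = 795.3 g

795 g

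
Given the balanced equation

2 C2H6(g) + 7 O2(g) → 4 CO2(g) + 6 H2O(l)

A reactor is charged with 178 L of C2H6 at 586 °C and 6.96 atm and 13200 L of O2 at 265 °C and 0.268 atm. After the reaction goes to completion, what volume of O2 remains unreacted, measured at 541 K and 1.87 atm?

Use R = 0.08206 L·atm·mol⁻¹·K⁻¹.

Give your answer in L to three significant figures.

442 L

n(C2H6) = PV/RT = (6.96 × 178) / (0.08206 × 859.15) = 17.57 mol
n(O2) = PV/RT = (0.268 × 13200) / (0.08206 × 538.15) = 80.11 mol
For 17.57 mol C2H6, stoichiometry requires (7/2) × 17.57 = 61.50 mol O2; 80.11 mol is available, so C2H6 is limiting.
n(O2) consumed = (7/2) × 17.57 = 61.50 mol; remaining = 80.11 − 61.50 = 18.61 mol
V(O2) = nRT/P = 18.61 × 0.08206 × 541 / 1.87 = 441.8 L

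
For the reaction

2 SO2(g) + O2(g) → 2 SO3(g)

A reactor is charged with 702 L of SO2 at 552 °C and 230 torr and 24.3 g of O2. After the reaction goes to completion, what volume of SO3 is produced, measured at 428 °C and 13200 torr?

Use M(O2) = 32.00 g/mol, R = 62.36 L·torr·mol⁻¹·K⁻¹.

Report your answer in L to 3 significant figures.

n(SO2) = PV/RT = (230 × 702) / (62.36 × 825.15) = 3.138 mol
n(O2) = 24.3 / 32.00 = 0.7594 mol
For 3.138 mol SO2, stoichiometry requires (1/2) × 3.138 = 1.569 mol O2; 0.7594 mol is available, so O2 is limiting.
n(SO3) = (2/1) × 0.7594 = 1.519 mol
V(SO3) = nRT/P = 1.519 × 62.36 × 701.15 / 13200 = 5.032 L

5.03 L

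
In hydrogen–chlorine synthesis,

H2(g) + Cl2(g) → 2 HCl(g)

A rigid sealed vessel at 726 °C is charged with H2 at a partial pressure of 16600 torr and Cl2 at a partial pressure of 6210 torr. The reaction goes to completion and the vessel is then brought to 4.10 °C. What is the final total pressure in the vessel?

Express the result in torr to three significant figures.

6330 torr

At constant V, partial pressures at 726 °C are proportional to moles, so apply stoichiometry directly to pressures.
P(Cl2) required for 16600 torr of H2 = (1/1) × 16600 = 16600 torr; available 6210 torr, so Cl2 is limiting.
P(H2) remaining = 16600 − (1/1) × 6210 = 10390 torr
P(gaseous products) = (2)/1 × 6210 = 12420 torr
P_total at 726 °C = 10390 + 12420 = 22810 torr
Scaling to 4.10 °C: P = 22810 × 277.25/999.15 = 6329 torr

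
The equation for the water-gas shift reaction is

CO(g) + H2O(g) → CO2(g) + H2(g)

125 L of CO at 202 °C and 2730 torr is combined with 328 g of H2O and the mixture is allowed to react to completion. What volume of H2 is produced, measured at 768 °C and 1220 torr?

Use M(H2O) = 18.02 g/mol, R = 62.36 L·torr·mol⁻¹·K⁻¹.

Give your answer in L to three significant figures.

613 L

n(CO) = PV/RT = (2730 × 125) / (62.36 × 475.15) = 11.52 mol
n(H2O) = 328 / 18.02 = 18.20 mol
For 11.52 mol CO, stoichiometry requires (1/1) × 11.52 = 11.52 mol H2O; 18.20 mol is available, so CO is limiting.
n(H2) = (1/1) × 11.52 = 11.52 mol
V(H2) = nRT/P = 11.52 × 62.36 × 1041.15 / 1220 = 613.1 L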